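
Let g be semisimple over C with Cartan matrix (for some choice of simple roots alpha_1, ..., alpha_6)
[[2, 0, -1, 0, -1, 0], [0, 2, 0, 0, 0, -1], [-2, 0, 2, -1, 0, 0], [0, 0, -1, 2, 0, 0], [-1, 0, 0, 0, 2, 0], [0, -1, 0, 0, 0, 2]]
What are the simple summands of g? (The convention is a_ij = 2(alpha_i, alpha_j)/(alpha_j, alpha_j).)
The diagram associated to this matrix has two connected components: the simple roots {alpha_2, alpha_6} form a chain of 2 nodes with single edges (A_2), and {alpha_1, alpha_3, alpha_4, alpha_5} form a chain of 4 nodes with a double edge between the middle two (F_4). A semisimple Lie algebra decomposes uniquely as the direct sum of simple ideals, one per connected component of its Dynkin diagram, so g ≅ A_2 ⊕ F_4 (dimension 8 + 52 = 60).

A_2 (sl(3)) + F_4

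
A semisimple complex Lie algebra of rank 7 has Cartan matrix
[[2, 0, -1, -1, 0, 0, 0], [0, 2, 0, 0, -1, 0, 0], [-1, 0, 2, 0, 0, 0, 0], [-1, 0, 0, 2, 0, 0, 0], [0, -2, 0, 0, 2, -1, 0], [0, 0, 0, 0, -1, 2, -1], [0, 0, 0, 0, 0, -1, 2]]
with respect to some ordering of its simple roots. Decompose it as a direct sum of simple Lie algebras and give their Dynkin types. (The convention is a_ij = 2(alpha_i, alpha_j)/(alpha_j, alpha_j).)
The diagram associated to this matrix has two connected components: the simple roots {alpha_1, alpha_3, alpha_4} form a chain of 3 nodes with single edges (A_3), and {alpha_2, alpha_5, alpha_6, alpha_7} form a chain of 4 nodes with a double edge at one end; the terminal node there is the unique short simple root (B_4). A semisimple Lie algebra decomposes uniquely as the direct sum of simple ideals, one per connected component of its Dynkin diagram, so g ≅ A_3 ⊕ B_4 (dimension 15 + 36 = 51).

type A_3 + type B_4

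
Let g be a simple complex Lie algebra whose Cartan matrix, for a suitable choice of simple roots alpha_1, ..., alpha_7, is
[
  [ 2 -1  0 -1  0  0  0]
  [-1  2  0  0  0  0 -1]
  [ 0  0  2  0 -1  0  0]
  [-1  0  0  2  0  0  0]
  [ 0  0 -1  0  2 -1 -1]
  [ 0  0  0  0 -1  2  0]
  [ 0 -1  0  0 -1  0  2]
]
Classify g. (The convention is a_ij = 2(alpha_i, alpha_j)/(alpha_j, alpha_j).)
type D_7

The matrix has rank 7 with 2's on the diagonal. Reading the off-diagonal entries as Dynkin edges (a single edge where a_ij = a_ji = -1; a double or triple edge where a_ij * a_ji = 2 or 3), the diagram is a chain of 5 nodes with a fork of two nodes at one end (D_7). One simple-root ordering that puts it in standard form is (alpha_4, alpha_1, alpha_2, alpha_7, alpha_5, alpha_3, alpha_6). So the algebra is type D_7, i.e. so(14).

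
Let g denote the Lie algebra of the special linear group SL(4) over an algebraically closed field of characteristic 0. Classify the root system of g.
This is sl(4), which has dimension 4^2 - 1 = 15 and rank 4 - 1 = 3 (a Cartan subalgebra is the diagonal traceless matrices). In the classification of classical Lie algebras, the special linear algebra sl(n+1) has type A_n; here n = 3, so the Dynkin diagram is a chain of 3 nodes with single edges (A_3). Hence the type is A_3.

A3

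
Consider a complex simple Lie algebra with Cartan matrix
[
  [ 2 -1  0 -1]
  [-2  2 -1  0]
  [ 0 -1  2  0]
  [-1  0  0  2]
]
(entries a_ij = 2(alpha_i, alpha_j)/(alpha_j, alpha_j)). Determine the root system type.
The matrix has rank 4 with 2's on the diagonal. Reading the off-diagonal entries as Dynkin edges (a single edge where a_ij = a_ji = -1; a double or triple edge where a_ij * a_ji = 2 or 3), the diagram is a chain of 4 nodes with a double edge between the middle two (F_4). One simple-root ordering that puts it in standard form is (alpha_3, alpha_2, alpha_1, alpha_4). So the algebra is type F_4.

F_4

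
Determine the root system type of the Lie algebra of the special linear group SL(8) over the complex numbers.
This is sl(8), which has dimension 8^2 - 1 = 63 and rank 8 - 1 = 7 (a Cartan subalgebra is the diagonal traceless matrices). In the classification of classical Lie algebras, the special linear algebra sl(n+1) has type A_n; here n = 7, so the Dynkin diagram is a chain of 7 nodes with single edges (A_7). Hence the type is A_7.

A7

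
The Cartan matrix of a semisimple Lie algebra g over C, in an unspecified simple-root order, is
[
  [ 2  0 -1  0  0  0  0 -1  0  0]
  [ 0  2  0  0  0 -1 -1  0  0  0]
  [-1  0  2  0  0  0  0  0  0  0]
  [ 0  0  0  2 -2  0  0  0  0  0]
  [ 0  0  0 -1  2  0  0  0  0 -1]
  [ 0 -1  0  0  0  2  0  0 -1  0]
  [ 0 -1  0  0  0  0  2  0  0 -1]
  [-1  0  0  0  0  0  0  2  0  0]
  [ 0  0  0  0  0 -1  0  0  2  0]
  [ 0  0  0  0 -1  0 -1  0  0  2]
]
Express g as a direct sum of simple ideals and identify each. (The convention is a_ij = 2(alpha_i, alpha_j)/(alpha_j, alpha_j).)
A_3 ⊕ C_7

The diagram associated to this matrix has two connected components: the simple roots {alpha_1, alpha_3, alpha_8} form a chain of 3 nodes with single edges (A_3), and {alpha_2, alpha_4, alpha_5, alpha_6, alpha_7, alpha_9, alpha_10} form a chain of 7 nodes with a double edge at one end; the terminal node there is the unique long simple root (C_7). A semisimple Lie algebra decomposes uniquely as the direct sum of simple ideals, one per connected component of its Dynkin diagram, so g ≅ A_3 ⊕ C_7 (dimension 15 + 105 = 120).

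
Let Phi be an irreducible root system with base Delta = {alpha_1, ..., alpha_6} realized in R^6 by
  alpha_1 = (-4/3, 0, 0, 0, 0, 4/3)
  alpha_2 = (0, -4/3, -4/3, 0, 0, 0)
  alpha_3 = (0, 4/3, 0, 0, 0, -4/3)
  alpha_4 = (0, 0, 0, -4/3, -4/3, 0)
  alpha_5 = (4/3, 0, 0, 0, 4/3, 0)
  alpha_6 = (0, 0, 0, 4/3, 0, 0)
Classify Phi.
B_6

Compute the Cartan integers a_ij = 2(alpha_i, alpha_j)/(alpha_j, alpha_j); the resulting 6x6 Cartan matrix is
[[2, 0, -1, 0, -1, 0], [0, 2, -1, 0, 0, 0], [-1, -1, 2, 0, 0, 0], [0, 0, 0, 2, -1, -2], [-1, 0, 0, -1, 2, 0], [0, 0, 0, -1, 0, 2]].
The roots have two lengths (squared-length ratio 2:1); the short ones are alpha_{6}. The associated Dynkin diagram is a chain of 6 nodes with a double edge at one end; the terminal node there is the unique short simple root (B_6), so the type is B_6 (the algebra so(13)).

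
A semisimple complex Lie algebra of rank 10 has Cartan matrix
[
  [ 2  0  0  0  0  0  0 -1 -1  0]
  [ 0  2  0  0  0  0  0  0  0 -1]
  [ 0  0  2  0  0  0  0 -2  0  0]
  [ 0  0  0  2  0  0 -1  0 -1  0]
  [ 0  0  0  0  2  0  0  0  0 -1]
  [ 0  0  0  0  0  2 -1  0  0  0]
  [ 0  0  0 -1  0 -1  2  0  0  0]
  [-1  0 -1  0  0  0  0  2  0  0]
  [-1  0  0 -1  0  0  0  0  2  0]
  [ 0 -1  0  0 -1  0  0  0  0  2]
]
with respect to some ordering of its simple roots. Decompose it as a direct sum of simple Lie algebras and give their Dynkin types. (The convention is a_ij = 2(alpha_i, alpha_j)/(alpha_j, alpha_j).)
The diagram associated to this matrix has two connected components: the simple roots {alpha_2, alpha_5, alpha_10} form a chain of 3 nodes with single edges (A_3), and {alpha_1, alpha_3, alpha_4, alpha_6, alpha_7, alpha_8, alpha_9} form a chain of 7 nodes with a double edge at one end; the terminal node there is the unique long simple root (C_7). A semisimple Lie algebra decomposes uniquely as the direct sum of simple ideals, one per connected component of its Dynkin diagram, so g ≅ A_3 ⊕ C_7 (dimension 15 + 105 = 120).

type A_3 ⊕ type C_7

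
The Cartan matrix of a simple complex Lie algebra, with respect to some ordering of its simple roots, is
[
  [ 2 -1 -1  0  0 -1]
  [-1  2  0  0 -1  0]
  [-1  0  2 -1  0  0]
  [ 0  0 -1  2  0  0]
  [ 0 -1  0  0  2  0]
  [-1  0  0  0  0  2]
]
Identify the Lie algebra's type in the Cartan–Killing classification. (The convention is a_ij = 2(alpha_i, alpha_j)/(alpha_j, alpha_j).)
E_6

The matrix has rank 6 with 2's on the diagonal. Reading the off-diagonal entries as Dynkin edges (a single edge where a_ij = a_ji = -1; a double or triple edge where a_ij * a_ji = 2 or 3), the diagram is a chain of 5 nodes with one extra node attached to the third node from one end (E_6). One simple-root ordering that puts it in standard form is (alpha_4, alpha_6, alpha_3, alpha_1, alpha_2, alpha_5). So the algebra is type E_6.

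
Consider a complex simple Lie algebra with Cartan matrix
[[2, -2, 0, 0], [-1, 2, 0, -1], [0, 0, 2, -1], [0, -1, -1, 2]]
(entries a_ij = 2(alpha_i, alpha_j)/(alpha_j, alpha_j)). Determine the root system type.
C_4 (sp(8))

The matrix has rank 4 with 2's on the diagonal. Reading the off-diagonal entries as Dynkin edges (a single edge where a_ij = a_ji = -1; a double or triple edge where a_ij * a_ji = 2 or 3), the diagram is a chain of 4 nodes with a double edge at one end; the terminal node there is the unique long simple root (C_4). One simple-root ordering that puts it in standard form is (alpha_3, alpha_4, alpha_2, alpha_1). So the algebra is type C_4, i.e. sp(8).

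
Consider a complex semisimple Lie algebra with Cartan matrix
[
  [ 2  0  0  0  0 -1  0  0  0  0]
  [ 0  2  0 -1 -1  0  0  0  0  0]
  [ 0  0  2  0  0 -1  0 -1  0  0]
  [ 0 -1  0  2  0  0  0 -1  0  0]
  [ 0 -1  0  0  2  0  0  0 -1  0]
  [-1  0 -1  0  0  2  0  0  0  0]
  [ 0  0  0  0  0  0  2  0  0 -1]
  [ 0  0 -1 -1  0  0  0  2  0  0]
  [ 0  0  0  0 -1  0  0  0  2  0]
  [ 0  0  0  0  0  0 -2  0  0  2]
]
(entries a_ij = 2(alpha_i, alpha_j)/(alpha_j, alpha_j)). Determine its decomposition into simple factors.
The diagram associated to this matrix has two connected components: the simple roots {alpha_1, alpha_2, alpha_3, alpha_4, alpha_5, alpha_6, alpha_8, alpha_9} form a chain of 8 nodes with single edges (A_8), and {alpha_7, alpha_10} form a chain of 2 nodes with a double edge at one end; the terminal node there is the unique short simple root (B_2). A semisimple Lie algebra decomposes uniquely as the direct sum of simple ideals, one per connected component of its Dynkin diagram, so g ≅ A_8 ⊕ B_2 (dimension 80 + 10 = 90).

A8 + B2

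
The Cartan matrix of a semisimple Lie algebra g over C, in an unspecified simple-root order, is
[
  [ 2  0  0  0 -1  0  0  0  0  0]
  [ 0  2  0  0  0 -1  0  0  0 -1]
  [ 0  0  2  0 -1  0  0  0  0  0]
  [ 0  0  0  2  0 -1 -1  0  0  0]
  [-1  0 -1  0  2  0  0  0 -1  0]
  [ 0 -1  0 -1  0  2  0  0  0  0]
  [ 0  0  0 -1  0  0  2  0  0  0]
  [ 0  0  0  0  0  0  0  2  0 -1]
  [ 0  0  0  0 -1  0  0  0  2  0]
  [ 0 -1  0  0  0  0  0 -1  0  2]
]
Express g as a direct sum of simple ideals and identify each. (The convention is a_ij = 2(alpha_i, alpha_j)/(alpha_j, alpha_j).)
The diagram associated to this matrix has two connected components: the simple roots {alpha_2, alpha_4, alpha_6, alpha_7, alpha_8, alpha_10} form a chain of 6 nodes with single edges (A_6), and {alpha_1, alpha_3, alpha_5, alpha_9} form a chain of 2 nodes with a fork of two nodes at one end (D_4). A semisimple Lie algebra decomposes uniquely as the direct sum of simple ideals, one per connected component of its Dynkin diagram, so g ≅ A_6 ⊕ D_4 (dimension 48 + 28 = 76).

type A_6 ⊕ type D_4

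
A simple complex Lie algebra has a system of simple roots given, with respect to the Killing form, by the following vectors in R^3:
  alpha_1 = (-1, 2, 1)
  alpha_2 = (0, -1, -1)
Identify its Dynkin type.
Compute the Cartan integers a_ij = 2(alpha_i, alpha_j)/(alpha_j, alpha_j); the resulting 2x2 Cartan matrix is
[[2, -3], [-1, 2]].
The roots have two lengths (squared-length ratio 3:1); the short ones are alpha_{2}. The associated Dynkin diagram is two nodes joined by a triple edge (G_2), so the type is G_2.

G_2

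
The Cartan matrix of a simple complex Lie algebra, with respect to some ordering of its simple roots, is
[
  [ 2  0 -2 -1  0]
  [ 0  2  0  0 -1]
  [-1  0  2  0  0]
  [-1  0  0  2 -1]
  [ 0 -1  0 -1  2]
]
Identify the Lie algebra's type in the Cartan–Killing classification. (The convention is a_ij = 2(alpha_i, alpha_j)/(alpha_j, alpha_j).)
B_5

The matrix has rank 5 with 2's on the diagonal. Reading the off-diagonal entries as Dynkin edges (a single edge where a_ij = a_ji = -1; a double or triple edge where a_ij * a_ji = 2 or 3), the diagram is a chain of 5 nodes with a double edge at one end; the terminal node there is the unique short simple root (B_5). One simple-root ordering that puts it in standard form is (alpha_2, alpha_5, alpha_4, alpha_1, alpha_3). So the algebra is type B_5, i.e. so(11).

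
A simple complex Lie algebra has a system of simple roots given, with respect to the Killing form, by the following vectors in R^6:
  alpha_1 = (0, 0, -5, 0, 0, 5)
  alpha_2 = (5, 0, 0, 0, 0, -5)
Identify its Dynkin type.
A_2 (sl(3))

Compute the Cartan integers a_ij = 2(alpha_i, alpha_j)/(alpha_j, alpha_j); the resulting 2x2 Cartan matrix is
[[2, -1], [-1, 2]].
All simple roots have the same length, so the diagram is simply laced. The associated Dynkin diagram is a chain of 2 nodes with single edges (A_2), so the type is A_2 (the algebra sl(3)).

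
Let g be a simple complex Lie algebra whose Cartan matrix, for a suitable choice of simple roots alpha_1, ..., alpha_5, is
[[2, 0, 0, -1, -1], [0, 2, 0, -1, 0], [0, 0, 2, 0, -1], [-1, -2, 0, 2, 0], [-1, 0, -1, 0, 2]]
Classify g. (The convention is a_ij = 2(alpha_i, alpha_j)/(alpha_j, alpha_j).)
B5

The matrix has rank 5 with 2's on the diagonal. Reading the off-diagonal entries as Dynkin edges (a single edge where a_ij = a_ji = -1; a double or triple edge where a_ij * a_ji = 2 or 3), the diagram is a chain of 5 nodes with a double edge at one end; the terminal node there is the unique short simple root (B_5). One simple-root ordering that puts it in standard form is (alpha_3, alpha_5, alpha_1, alpha_4, alpha_2). So the algebra is type B_5, i.e. so(11).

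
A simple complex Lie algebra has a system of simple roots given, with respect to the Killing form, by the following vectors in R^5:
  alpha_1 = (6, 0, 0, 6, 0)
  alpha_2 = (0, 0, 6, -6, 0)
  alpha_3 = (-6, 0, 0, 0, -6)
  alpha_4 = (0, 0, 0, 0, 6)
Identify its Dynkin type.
Compute the Cartan integers a_ij = 2(alpha_i, alpha_j)/(alpha_j, alpha_j); the resulting 4x4 Cartan matrix is
[[2, -1, -1, 0], [-1, 2, 0, 0], [-1, 0, 2, -2], [0, 0, -1, 2]].
The roots have two lengths (squared-length ratio 2:1); the short ones are alpha_{4}. The associated Dynkin diagram is a chain of 4 nodes with a double edge at one end; the terminal node there is the unique short simple root (B_4), so the type is B_4 (the algebra so(9)).

B_4 (so(9))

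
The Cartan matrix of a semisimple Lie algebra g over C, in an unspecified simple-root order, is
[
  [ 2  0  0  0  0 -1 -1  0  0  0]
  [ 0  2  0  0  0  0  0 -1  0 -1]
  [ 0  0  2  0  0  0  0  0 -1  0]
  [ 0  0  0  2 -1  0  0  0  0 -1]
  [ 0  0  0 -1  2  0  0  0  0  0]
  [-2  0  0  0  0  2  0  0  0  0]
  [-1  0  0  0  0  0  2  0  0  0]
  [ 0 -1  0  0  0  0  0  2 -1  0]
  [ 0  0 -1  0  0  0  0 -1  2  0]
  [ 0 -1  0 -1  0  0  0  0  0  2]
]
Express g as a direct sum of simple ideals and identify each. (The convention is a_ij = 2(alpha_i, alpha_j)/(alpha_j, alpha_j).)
The diagram associated to this matrix has two connected components: the simple roots {alpha_2, alpha_3, alpha_4, alpha_5, alpha_8, alpha_9, alpha_10} form a chain of 7 nodes with single edges (A_7), and {alpha_1, alpha_6, alpha_7} form a chain of 3 nodes with a double edge at one end; the terminal node there is the unique long simple root (C_3). A semisimple Lie algebra decomposes uniquely as the direct sum of simple ideals, one per connected component of its Dynkin diagram, so g ≅ A_7 ⊕ C_3 (dimension 63 + 21 = 84).

A_7 (sl(8)) ⊕ C_3 (sp(6))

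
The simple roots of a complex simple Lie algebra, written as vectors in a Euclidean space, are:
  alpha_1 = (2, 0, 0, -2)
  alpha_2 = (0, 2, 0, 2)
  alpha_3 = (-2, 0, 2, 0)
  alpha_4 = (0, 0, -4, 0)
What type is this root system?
Compute the Cartan integers a_ij = 2(alpha_i, alpha_j)/(alpha_j, alpha_j); the resulting 4x4 Cartan matrix is
[[2, -1, -1, 0], [-1, 2, 0, 0], [-1, 0, 2, -1], [0, 0, -2, 2]].
The roots have two lengths (squared-length ratio 2:1); the short ones are alpha_{1,2,3}. The associated Dynkin diagram is a chain of 4 nodes with a double edge at one end; the terminal node there is the unique long simple root (C_4), so the type is C_4 (the algebra sp(8)).

C4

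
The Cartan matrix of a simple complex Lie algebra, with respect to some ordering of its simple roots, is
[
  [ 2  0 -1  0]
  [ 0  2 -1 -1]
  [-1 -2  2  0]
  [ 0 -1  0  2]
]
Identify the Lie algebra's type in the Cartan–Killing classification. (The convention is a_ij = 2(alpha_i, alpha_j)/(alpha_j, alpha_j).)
The matrix has rank 4 with 2's on the diagonal. Reading the off-diagonal entries as Dynkin edges (a single edge where a_ij = a_ji = -1; a double or triple edge where a_ij * a_ji = 2 or 3), the diagram is a chain of 4 nodes with a double edge between the middle two (F_4). One simple-root ordering that puts it in standard form is (alpha_1, alpha_3, alpha_2, alpha_4). So the algebra is type F_4.

F_4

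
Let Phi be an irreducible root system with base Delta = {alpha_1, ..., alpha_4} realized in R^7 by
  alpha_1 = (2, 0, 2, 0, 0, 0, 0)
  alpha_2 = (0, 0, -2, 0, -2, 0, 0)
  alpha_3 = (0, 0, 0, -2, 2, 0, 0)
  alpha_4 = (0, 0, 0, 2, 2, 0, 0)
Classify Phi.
D4

Compute the Cartan integers a_ij = 2(alpha_i, alpha_j)/(alpha_j, alpha_j); the resulting 4x4 Cartan matrix is
[[2, -1, 0, 0], [-1, 2, -1, -1], [0, -1, 2, 0], [0, -1, 0, 2]].
All simple roots have the same length, so the diagram is simply laced. The associated Dynkin diagram is a chain of 2 nodes with a fork of two nodes at one end (D_4), so the type is D_4 (the algebra so(8)).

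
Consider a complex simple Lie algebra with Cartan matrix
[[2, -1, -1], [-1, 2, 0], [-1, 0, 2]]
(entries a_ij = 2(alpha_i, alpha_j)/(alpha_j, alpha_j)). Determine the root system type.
The matrix has rank 3 with 2's on the diagonal. Reading the off-diagonal entries as Dynkin edges (a single edge where a_ij = a_ji = -1; a double or triple edge where a_ij * a_ji = 2 or 3), the diagram is a chain of 3 nodes with single edges (A_3). One simple-root ordering that puts it in standard form is (alpha_3, alpha_1, alpha_2). So the algebra is type A_3, i.e. sl(4).

A_3 (sl(4))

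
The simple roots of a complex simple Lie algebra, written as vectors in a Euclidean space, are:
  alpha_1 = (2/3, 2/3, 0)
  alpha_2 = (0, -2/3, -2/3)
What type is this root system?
A2

Compute the Cartan integers a_ij = 2(alpha_i, alpha_j)/(alpha_j, alpha_j); the resulting 2x2 Cartan matrix is
[[2, -1], [-1, 2]].
All simple roots have the same length, so the diagram is simply laced. The associated Dynkin diagram is a chain of 2 nodes with single edges (A_2), so the type is A_2 (the algebra sl(3)).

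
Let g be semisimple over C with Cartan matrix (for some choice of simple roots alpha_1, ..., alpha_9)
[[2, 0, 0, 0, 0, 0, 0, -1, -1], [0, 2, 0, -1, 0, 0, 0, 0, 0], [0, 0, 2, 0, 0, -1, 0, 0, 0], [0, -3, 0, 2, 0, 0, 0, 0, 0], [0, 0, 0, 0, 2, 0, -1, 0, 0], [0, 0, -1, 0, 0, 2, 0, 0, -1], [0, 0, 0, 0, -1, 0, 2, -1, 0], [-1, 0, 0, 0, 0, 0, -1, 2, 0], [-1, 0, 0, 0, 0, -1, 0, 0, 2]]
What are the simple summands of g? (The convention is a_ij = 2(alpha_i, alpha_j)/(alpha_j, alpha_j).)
The diagram associated to this matrix has two connected components: the simple roots {alpha_1, alpha_3, alpha_5, alpha_6, alpha_7, alpha_8, alpha_9} form a chain of 7 nodes with single edges (A_7), and {alpha_2, alpha_4} form two nodes joined by a triple edge (G_2). A semisimple Lie algebra decomposes uniquely as the direct sum of simple ideals, one per connected component of its Dynkin diagram, so g ≅ A_7 ⊕ G_2 (dimension 63 + 14 = 77).

A_7 (sl(8)) ⊕ G_2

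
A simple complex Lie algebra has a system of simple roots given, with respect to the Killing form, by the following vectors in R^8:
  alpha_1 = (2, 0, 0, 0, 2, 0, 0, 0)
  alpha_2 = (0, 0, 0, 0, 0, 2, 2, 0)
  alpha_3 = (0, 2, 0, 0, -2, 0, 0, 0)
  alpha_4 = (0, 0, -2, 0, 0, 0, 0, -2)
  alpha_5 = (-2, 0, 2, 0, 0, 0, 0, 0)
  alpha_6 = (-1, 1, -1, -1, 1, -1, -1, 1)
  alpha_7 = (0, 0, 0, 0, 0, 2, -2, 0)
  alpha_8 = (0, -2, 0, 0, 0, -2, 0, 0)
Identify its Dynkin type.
E_8

Compute the Cartan integers a_ij = 2(alpha_i, alpha_j)/(alpha_j, alpha_j); the resulting 8x8 Cartan matrix is
[[2, 0, -1, 0, -1, 0, 0, 0], [0, 2, 0, 0, 0, -1, 0, -1], [-1, 0, 2, 0, 0, 0, 0, -1], [0, 0, 0, 2, -1, 0, 0, 0], [-1, 0, 0, -1, 2, 0, 0, 0], [0, -1, 0, 0, 0, 2, 0, 0], [0, 0, 0, 0, 0, 0, 2, -1], [0, -1, -1, 0, 0, 0, -1, 2]].
All simple roots have the same length, so the diagram is simply laced. The associated Dynkin diagram is a chain of 7 nodes with one extra node attached to the third node from one end (E_8), so the type is E_8.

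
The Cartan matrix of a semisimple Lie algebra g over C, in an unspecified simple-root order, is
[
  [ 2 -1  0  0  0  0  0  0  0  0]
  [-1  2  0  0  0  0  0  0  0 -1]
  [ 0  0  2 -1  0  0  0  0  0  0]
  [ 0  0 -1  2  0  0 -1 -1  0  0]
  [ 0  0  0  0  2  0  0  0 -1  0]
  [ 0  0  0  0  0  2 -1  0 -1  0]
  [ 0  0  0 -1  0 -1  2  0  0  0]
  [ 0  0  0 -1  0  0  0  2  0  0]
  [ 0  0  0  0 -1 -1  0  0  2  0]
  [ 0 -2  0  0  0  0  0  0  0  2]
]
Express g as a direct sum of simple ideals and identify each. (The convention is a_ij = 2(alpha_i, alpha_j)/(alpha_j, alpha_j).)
The diagram associated to this matrix has two connected components: the simple roots {alpha_1, alpha_2, alpha_10} form a chain of 3 nodes with a double edge at one end; the terminal node there is the unique long simple root (C_3), and {alpha_3, alpha_4, alpha_5, alpha_6, alpha_7, alpha_8, alpha_9} form a chain of 5 nodes with a fork of two nodes at one end (D_7). A semisimple Lie algebra decomposes uniquely as the direct sum of simple ideals, one per connected component of its Dynkin diagram, so g ≅ C_3 ⊕ D_7 (dimension 21 + 91 = 112).

C3 + D7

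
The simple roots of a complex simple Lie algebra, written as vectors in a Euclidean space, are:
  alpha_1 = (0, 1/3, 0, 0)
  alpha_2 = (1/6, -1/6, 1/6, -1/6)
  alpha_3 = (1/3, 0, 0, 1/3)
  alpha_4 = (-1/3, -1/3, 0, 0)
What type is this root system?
F_4

Compute the Cartan integers a_ij = 2(alpha_i, alpha_j)/(alpha_j, alpha_j); the resulting 4x4 Cartan matrix is
[[2, -1, 0, -1], [-1, 2, 0, 0], [0, 0, 2, -1], [-2, 0, -1, 2]].
The roots have two lengths (squared-length ratio 2:1); the short ones are alpha_{1,2}. The associated Dynkin diagram is a chain of 4 nodes with a double edge between the middle two (F_4), so the type is F_4.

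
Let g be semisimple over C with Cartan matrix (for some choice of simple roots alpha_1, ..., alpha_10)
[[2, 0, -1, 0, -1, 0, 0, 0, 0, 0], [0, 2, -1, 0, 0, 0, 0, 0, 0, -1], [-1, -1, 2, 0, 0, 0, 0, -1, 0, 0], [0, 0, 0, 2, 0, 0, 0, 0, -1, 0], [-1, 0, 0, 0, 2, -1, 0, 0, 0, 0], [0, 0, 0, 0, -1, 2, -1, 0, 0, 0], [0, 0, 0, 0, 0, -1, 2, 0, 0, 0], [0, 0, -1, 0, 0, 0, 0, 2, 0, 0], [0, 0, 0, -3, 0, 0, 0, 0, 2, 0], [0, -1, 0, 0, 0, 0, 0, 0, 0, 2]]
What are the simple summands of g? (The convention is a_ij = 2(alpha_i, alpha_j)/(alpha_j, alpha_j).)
The diagram associated to this matrix has two connected components: the simple roots {alpha_1, alpha_2, alpha_3, alpha_5, alpha_6, alpha_7, alpha_8, alpha_10} form a chain of 7 nodes with one extra node attached to the third node from one end (E_8), and {alpha_4, alpha_9} form two nodes joined by a triple edge (G_2). A semisimple Lie algebra decomposes uniquely as the direct sum of simple ideals, one per connected component of its Dynkin diagram, so g ≅ E_8 ⊕ G_2 (dimension 248 + 14 = 262).

E_8 + G_2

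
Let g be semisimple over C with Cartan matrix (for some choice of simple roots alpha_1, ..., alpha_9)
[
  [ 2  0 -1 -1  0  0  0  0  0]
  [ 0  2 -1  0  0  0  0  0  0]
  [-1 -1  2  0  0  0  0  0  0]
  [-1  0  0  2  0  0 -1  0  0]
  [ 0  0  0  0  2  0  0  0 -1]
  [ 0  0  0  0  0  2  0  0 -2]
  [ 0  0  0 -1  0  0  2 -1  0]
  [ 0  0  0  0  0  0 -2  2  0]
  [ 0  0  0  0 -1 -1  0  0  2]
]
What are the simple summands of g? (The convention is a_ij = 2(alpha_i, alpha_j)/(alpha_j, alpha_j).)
The diagram associated to this matrix has two connected components: the simple roots {alpha_5, alpha_6, alpha_9} form a chain of 3 nodes with a double edge at one end; the terminal node there is the unique long simple root (C_3), and {alpha_1, alpha_2, alpha_3, alpha_4, alpha_7, alpha_8} form a chain of 6 nodes with a double edge at one end; the terminal node there is the unique long simple root (C_6). A semisimple Lie algebra decomposes uniquely as the direct sum of simple ideals, one per connected component of its Dynkin diagram, so g ≅ C_3 ⊕ C_6 (dimension 21 + 78 = 99).

C3 + C6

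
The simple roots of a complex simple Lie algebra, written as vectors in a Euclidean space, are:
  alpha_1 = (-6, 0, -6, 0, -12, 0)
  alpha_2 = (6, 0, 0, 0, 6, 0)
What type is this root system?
Compute the Cartan integers a_ij = 2(alpha_i, alpha_j)/(alpha_j, alpha_j); the resulting 2x2 Cartan matrix is
[[2, -3], [-1, 2]].
The roots have two lengths (squared-length ratio 3:1); the short ones are alpha_{2}. The associated Dynkin diagram is two nodes joined by a triple edge (G_2), so the type is G_2.

G_2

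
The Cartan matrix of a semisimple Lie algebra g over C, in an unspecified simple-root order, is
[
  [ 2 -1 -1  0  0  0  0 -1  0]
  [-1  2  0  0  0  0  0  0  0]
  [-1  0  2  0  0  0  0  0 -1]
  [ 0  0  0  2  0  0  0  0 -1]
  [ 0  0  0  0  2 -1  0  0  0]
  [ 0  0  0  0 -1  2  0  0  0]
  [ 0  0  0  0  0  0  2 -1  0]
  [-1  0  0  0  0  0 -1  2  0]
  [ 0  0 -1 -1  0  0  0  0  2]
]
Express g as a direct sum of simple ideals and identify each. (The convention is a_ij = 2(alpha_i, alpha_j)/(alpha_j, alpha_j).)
A_2 (sl(3)) + E_7

The diagram associated to this matrix has two connected components: the simple roots {alpha_5, alpha_6} form a chain of 2 nodes with single edges (A_2), and {alpha_1, alpha_2, alpha_3, alpha_4, alpha_7, alpha_8, alpha_9} form a chain of 6 nodes with one extra node attached to the third node from one end (E_7). A semisimple Lie algebra decomposes uniquely as the direct sum of simple ideals, one per connected component of its Dynkin diagram, so g ≅ A_2 ⊕ E_7 (dimension 8 + 133 = 141).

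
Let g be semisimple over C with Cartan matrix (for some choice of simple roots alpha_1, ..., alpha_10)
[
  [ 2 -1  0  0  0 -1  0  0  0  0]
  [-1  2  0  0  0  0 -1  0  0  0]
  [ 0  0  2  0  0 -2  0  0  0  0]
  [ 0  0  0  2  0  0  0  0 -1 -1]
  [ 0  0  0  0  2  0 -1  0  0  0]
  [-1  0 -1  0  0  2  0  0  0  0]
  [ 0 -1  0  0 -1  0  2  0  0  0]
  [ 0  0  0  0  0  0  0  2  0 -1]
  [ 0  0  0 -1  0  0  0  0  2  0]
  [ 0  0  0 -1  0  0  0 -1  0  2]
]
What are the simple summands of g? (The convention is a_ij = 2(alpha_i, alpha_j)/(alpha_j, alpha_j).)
The diagram associated to this matrix has two connected components: the simple roots {alpha_4, alpha_8, alpha_9, alpha_10} form a chain of 4 nodes with single edges (A_4), and {alpha_1, alpha_2, alpha_3, alpha_5, alpha_6, alpha_7} form a chain of 6 nodes with a double edge at one end; the terminal node there is the unique long simple root (C_6). A semisimple Lie algebra decomposes uniquely as the direct sum of simple ideals, one per connected component of its Dynkin diagram, so g ≅ A_4 ⊕ C_6 (dimension 24 + 78 = 102).

A_4 ⊕ C_6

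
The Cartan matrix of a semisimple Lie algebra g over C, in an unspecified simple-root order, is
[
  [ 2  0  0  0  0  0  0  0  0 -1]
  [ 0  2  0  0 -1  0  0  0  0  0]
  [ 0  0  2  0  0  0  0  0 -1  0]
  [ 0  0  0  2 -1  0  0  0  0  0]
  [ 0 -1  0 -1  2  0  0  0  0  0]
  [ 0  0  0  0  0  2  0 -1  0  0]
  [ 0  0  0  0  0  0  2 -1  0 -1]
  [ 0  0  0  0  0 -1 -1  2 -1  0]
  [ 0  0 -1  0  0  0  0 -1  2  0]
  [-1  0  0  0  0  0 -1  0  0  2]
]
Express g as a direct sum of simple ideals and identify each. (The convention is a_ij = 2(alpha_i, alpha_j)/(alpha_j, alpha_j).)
type A_3 ⊕ type E_7

The diagram associated to this matrix has two connected components: the simple roots {alpha_2, alpha_4, alpha_5} form a chain of 3 nodes with single edges (A_3), and {alpha_1, alpha_3, alpha_6, alpha_7, alpha_8, alpha_9, alpha_10} form a chain of 6 nodes with one extra node attached to the third node from one end (E_7). A semisimple Lie algebra decomposes uniquely as the direct sum of simple ideals, one per connected component of its Dynkin diagram, so g ≅ A_3 ⊕ E_7 (dimension 15 + 133 = 148).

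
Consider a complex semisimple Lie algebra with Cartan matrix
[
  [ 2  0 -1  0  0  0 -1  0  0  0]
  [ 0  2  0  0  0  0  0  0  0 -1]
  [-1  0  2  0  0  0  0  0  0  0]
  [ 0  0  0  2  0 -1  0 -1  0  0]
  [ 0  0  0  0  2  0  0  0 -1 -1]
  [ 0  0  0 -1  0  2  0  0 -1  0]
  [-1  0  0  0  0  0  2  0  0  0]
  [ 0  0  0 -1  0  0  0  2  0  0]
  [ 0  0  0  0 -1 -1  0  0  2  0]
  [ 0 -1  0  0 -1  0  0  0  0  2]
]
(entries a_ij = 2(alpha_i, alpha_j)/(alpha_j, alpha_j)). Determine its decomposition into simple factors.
type A_3 ⊕ type A_7

The diagram associated to this matrix has two connected components: the simple roots {alpha_1, alpha_3, alpha_7} form a chain of 3 nodes with single edges (A_3), and {alpha_2, alpha_4, alpha_5, alpha_6, alpha_8, alpha_9, alpha_10} form a chain of 7 nodes with single edges (A_7). A semisimple Lie algebra decomposes uniquely as the direct sum of simple ideals, one per connected component of its Dynkin diagram, so g ≅ A_3 ⊕ A_7 (dimension 15 + 63 = 78).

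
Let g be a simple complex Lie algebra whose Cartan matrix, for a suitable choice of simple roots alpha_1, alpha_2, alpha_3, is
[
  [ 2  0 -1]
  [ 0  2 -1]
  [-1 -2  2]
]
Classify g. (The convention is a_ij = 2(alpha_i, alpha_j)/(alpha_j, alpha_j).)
The matrix has rank 3 with 2's on the diagonal. Reading the off-diagonal entries as Dynkin edges (a single edge where a_ij = a_ji = -1; a double or triple edge where a_ij * a_ji = 2 or 3), the diagram is a chain of 3 nodes with a double edge at one end; the terminal node there is the unique short simple root (B_3). One simple-root ordering that puts it in standard form is (alpha_1, alpha_3, alpha_2). So the algebra is type B_3, i.e. so(7).

B3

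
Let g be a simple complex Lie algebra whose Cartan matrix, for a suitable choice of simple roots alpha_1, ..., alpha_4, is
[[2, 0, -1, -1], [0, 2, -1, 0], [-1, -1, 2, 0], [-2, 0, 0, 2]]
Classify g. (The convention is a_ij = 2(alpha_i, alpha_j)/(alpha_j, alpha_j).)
The matrix has rank 4 with 2's on the diagonal. Reading the off-diagonal entries as Dynkin edges (a single edge where a_ij = a_ji = -1; a double or triple edge where a_ij * a_ji = 2 or 3), the diagram is a chain of 4 nodes with a double edge at one end; the terminal node there is the unique long simple root (C_4). One simple-root ordering that puts it in standard form is (alpha_2, alpha_3, alpha_1, alpha_4). So the algebra is type C_4, i.e. sp(8).

C4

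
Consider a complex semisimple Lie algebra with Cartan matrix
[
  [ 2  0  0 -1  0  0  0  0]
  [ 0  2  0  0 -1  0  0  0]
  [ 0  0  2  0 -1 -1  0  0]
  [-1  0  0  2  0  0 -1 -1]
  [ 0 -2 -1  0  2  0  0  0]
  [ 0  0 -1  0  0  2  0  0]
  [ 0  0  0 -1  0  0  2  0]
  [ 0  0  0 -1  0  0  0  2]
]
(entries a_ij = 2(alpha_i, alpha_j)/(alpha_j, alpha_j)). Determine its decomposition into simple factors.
The diagram associated to this matrix has two connected components: the simple roots {alpha_2, alpha_3, alpha_5, alpha_6} form a chain of 4 nodes with a double edge at one end; the terminal node there is the unique short simple root (B_4), and {alpha_1, alpha_4, alpha_7, alpha_8} form a chain of 2 nodes with a fork of two nodes at one end (D_4). A semisimple Lie algebra decomposes uniquely as the direct sum of simple ideals, one per connected component of its Dynkin diagram, so g ≅ B_4 ⊕ D_4 (dimension 36 + 28 = 64).

type B_4 + type D_4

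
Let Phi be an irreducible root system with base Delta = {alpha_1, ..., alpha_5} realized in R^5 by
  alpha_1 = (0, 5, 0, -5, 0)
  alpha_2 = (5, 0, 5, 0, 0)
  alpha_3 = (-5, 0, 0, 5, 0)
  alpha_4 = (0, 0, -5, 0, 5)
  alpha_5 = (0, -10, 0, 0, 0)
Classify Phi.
Compute the Cartan integers a_ij = 2(alpha_i, alpha_j)/(alpha_j, alpha_j); the resulting 5x5 Cartan matrix is
[[2, 0, -1, 0, -1], [0, 2, -1, -1, 0], [-1, -1, 2, 0, 0], [0, -1, 0, 2, 0], [-2, 0, 0, 0, 2]].
The roots have two lengths (squared-length ratio 2:1); the short ones are alpha_{1,2,3,4}. The associated Dynkin diagram is a chain of 5 nodes with a double edge at one end; the terminal node there is the unique long simple root (C_5), so the type is C_5 (the algebra sp(10)).

C_5 (sp(10))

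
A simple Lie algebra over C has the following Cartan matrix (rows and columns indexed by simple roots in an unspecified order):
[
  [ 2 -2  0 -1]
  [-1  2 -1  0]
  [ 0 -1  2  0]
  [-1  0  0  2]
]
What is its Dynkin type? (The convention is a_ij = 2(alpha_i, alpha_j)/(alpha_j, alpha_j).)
The matrix has rank 4 with 2's on the diagonal. Reading the off-diagonal entries as Dynkin edges (a single edge where a_ij = a_ji = -1; a double or triple edge where a_ij * a_ji = 2 or 3), the diagram is a chain of 4 nodes with a double edge between the middle two (F_4). One simple-root ordering that puts it in standard form is (alpha_4, alpha_1, alpha_2, alpha_3). So the algebra is type F_4.

F_4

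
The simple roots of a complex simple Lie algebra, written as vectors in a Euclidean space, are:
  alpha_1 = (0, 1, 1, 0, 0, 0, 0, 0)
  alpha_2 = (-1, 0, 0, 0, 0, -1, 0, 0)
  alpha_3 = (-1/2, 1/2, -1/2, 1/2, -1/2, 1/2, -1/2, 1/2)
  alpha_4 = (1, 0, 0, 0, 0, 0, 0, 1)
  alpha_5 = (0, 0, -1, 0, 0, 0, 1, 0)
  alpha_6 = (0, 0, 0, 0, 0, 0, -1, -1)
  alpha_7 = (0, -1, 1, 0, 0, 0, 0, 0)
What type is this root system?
E7

Compute the Cartan integers a_ij = 2(alpha_i, alpha_j)/(alpha_j, alpha_j); the resulting 7x7 Cartan matrix is
[[2, 0, 0, 0, -1, 0, 0], [0, 2, 0, -1, 0, 0, 0], [0, 0, 2, 0, 0, 0, -1], [0, -1, 0, 2, 0, -1, 0], [-1, 0, 0, 0, 2, -1, -1], [0, 0, 0, -1, -1, 2, 0], [0, 0, -1, 0, -1, 0, 2]].
All simple roots have the same length, so the diagram is simply laced. The associated Dynkin diagram is a chain of 6 nodes with one extra node attached to the third node from one end (E_7), so the type is E_7.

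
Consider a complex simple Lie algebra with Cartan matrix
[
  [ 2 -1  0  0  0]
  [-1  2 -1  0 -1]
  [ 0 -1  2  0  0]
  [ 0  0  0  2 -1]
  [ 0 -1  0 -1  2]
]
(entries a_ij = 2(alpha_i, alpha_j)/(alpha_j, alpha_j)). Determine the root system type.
D5

The matrix has rank 5 with 2's on the diagonal. Reading the off-diagonal entries as Dynkin edges (a single edge where a_ij = a_ji = -1; a double or triple edge where a_ij * a_ji = 2 or 3), the diagram is a chain of 3 nodes with a fork of two nodes at one end (D_5). One simple-root ordering that puts it in standard form is (alpha_4, alpha_5, alpha_2, alpha_3, alpha_1). So the algebra is type D_5, i.e. so(10).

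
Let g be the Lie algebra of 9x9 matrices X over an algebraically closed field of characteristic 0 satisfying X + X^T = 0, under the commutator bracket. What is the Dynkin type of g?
B_4

This is so(9) with 9 odd, which has dimension 9(9-1)/2 = 36 and rank (9-1)/2 = 4. In the classification of classical Lie algebras, the orthogonal algebra so(2n+1) in an odd number of variables has type B_n; here n = 4, so the Dynkin diagram is a chain of 4 nodes with a double edge at one end; the terminal node there is the unique short simple root (B_4). Hence the type is B_4.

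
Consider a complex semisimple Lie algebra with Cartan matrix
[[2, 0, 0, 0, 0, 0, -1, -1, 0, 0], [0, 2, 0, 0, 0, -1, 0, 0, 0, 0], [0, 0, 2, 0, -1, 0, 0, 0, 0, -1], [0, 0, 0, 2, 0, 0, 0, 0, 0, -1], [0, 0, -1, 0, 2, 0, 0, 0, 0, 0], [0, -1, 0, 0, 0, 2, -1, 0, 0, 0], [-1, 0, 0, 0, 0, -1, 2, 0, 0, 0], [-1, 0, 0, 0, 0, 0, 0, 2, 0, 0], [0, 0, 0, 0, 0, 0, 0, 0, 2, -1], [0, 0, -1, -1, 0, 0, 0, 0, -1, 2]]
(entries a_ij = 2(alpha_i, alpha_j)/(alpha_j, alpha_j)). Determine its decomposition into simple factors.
The diagram associated to this matrix has two connected components: the simple roots {alpha_1, alpha_2, alpha_6, alpha_7, alpha_8} form a chain of 5 nodes with single edges (A_5), and {alpha_3, alpha_4, alpha_5, alpha_9, alpha_10} form a chain of 3 nodes with a fork of two nodes at one end (D_5). A semisimple Lie algebra decomposes uniquely as the direct sum of simple ideals, one per connected component of its Dynkin diagram, so g ≅ A_5 ⊕ D_5 (dimension 35 + 45 = 80).

A_5 (sl(6)) + D_5 (so(10))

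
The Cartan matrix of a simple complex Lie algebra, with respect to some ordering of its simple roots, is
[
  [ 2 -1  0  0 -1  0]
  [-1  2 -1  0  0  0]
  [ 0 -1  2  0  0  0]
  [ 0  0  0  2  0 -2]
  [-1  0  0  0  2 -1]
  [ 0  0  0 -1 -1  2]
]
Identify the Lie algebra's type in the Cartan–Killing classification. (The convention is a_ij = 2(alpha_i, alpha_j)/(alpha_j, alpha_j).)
type C_6

The matrix has rank 6 with 2's on the diagonal. Reading the off-diagonal entries as Dynkin edges (a single edge where a_ij = a_ji = -1; a double or triple edge where a_ij * a_ji = 2 or 3), the diagram is a chain of 6 nodes with a double edge at one end; the terminal node there is the unique long simple root (C_6). One simple-root ordering that puts it in standard form is (alpha_3, alpha_2, alpha_1, alpha_5, alpha_6, alpha_4). So the algebra is type C_6, i.e. sp(12).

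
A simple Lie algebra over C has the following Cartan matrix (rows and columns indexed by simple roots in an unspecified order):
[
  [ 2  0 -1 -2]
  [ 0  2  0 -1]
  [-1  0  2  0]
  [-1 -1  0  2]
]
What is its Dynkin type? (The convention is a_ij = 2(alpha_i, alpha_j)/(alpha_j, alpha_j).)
The matrix has rank 4 with 2's on the diagonal. Reading the off-diagonal entries as Dynkin edges (a single edge where a_ij = a_ji = -1; a double or triple edge where a_ij * a_ji = 2 or 3), the diagram is a chain of 4 nodes with a double edge between the middle two (F_4). One simple-root ordering that puts it in standard form is (alpha_3, alpha_1, alpha_4, alpha_2). So the algebra is type F_4.

F_4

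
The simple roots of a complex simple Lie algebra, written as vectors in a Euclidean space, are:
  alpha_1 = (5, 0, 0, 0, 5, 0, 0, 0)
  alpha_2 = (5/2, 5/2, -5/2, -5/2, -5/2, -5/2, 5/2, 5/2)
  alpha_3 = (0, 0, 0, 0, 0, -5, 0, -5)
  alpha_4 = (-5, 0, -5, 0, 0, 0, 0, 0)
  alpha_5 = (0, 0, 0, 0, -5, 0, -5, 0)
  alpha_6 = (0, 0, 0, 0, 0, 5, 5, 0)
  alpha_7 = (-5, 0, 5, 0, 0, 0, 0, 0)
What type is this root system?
E_7

Compute the Cartan integers a_ij = 2(alpha_i, alpha_j)/(alpha_j, alpha_j); the resulting 7x7 Cartan matrix is
[[2, 0, 0, -1, -1, 0, -1], [0, 2, 0, 0, 0, 0, -1], [0, 0, 2, 0, 0, -1, 0], [-1, 0, 0, 2, 0, 0, 0], [-1, 0, 0, 0, 2, -1, 0], [0, 0, -1, 0, -1, 2, 0], [-1, -1, 0, 0, 0, 0, 2]].
All simple roots have the same length, so the diagram is simply laced. The associated Dynkin diagram is a chain of 6 nodes with one extra node attached to the third node from one end (E_7), so the type is E_7.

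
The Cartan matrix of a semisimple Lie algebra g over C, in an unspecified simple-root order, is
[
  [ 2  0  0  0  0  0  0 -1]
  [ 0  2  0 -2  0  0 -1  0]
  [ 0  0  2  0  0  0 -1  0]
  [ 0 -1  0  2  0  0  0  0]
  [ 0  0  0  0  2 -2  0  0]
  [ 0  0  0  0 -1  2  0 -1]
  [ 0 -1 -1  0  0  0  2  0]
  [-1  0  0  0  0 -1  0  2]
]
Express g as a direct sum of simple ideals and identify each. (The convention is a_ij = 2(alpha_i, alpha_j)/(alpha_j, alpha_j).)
type B_4 ⊕ type C_4

The diagram associated to this matrix has two connected components: the simple roots {alpha_2, alpha_3, alpha_4, alpha_7} form a chain of 4 nodes with a double edge at one end; the terminal node there is the unique short simple root (B_4), and {alpha_1, alpha_5, alpha_6, alpha_8} form a chain of 4 nodes with a double edge at one end; the terminal node there is the unique long simple root (C_4). A semisimple Lie algebra decomposes uniquely as the direct sum of simple ideals, one per connected component of its Dynkin diagram, so g ≅ B_4 ⊕ C_4 (dimension 36 + 36 = 72).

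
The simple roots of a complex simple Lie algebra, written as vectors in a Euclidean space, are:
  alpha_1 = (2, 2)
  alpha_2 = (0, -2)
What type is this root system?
Compute the Cartan integers a_ij = 2(alpha_i, alpha_j)/(alpha_j, alpha_j); the resulting 2x2 Cartan matrix is
[[2, -2], [-1, 2]].
The roots have two lengths (squared-length ratio 2:1); the short ones are alpha_{2}. The associated Dynkin diagram is a chain of 2 nodes with a double edge at one end; the terminal node there is the unique short simple root (B_2), so the type is B_2 (the algebra so(5)).

B2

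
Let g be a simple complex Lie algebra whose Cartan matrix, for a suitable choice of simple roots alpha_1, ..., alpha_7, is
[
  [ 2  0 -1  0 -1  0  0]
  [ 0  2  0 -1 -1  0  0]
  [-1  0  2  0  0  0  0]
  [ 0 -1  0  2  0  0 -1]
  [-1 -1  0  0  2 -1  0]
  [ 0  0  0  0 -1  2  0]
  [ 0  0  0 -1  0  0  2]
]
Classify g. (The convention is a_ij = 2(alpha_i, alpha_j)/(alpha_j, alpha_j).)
The matrix has rank 7 with 2's on the diagonal. Reading the off-diagonal entries as Dynkin edges (a single edge where a_ij = a_ji = -1; a double or triple edge where a_ij * a_ji = 2 or 3), the diagram is a chain of 6 nodes with one extra node attached to the third node from one end (E_7). One simple-root ordering that puts it in standard form is (alpha_3, alpha_6, alpha_1, alpha_5, alpha_2, alpha_4, alpha_7). So the algebra is type E_7.

type E_7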